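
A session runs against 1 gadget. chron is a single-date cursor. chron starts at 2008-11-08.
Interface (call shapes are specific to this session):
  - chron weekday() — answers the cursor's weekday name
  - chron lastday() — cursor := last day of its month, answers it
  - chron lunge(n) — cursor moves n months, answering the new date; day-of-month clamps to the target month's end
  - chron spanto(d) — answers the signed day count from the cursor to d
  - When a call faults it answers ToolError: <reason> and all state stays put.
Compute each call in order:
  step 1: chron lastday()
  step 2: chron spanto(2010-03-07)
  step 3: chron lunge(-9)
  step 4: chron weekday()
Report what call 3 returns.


Answer: 2008-02-29

Derivation:
==> chron lastday()
<== 2008-11-30
==> chron spanto(2010-03-07)
<== 462
==> chron lunge(-9)
<== 2008-02-29
==> chron weekday()
<== Friday


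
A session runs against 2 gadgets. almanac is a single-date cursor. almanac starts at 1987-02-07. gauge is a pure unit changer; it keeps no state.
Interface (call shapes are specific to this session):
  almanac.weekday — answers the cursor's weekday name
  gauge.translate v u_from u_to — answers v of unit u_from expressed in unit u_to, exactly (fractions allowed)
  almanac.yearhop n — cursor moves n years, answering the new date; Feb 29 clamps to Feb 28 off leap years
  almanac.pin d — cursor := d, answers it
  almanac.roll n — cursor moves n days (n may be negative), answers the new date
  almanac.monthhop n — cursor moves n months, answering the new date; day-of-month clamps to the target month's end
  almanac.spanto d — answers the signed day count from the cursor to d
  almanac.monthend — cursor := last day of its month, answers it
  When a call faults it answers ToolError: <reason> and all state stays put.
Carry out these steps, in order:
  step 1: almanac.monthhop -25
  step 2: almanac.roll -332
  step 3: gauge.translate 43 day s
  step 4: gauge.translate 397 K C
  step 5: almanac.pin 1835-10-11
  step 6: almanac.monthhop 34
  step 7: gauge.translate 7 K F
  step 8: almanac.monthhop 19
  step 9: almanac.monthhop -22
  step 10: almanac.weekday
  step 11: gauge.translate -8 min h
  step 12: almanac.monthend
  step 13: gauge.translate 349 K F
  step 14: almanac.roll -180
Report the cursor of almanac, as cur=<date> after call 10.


Answer: cur=1838-05-11

Derivation:
CALL almanac.monthhop[n='-25']
RET  1985-01-07
CALL almanac.roll[n='-332']
RET  1984-02-10
CALL gauge.translate[v='43'; u_from='day'; u_to='s']
RET  3715200
CALL gauge.translate[v='397'; u_from='K'; u_to='C']
RET  2477/20
CALL almanac.pin[d='1835-10-11']
RET  1835-10-11
CALL almanac.monthhop[n='34']
RET  1838-08-11
CALL gauge.translate[v='7'; u_from='K'; u_to='F']
RET  -44707/100
CALL almanac.monthhop[n='19']
RET  1840-03-11
CALL almanac.monthhop[n='-22']
RET  1838-05-11
CALL almanac.weekday[]
RET  Friday
CALL gauge.translate[v='-8'; u_from='min'; u_to='h']
RET  -2/15
CALL almanac.monthend[]
RET  1838-05-31
CALL gauge.translate[v='349'; u_from='K'; u_to='F']
RET  16853/100
CALL almanac.roll[n='-180']
RET  1837-12-02


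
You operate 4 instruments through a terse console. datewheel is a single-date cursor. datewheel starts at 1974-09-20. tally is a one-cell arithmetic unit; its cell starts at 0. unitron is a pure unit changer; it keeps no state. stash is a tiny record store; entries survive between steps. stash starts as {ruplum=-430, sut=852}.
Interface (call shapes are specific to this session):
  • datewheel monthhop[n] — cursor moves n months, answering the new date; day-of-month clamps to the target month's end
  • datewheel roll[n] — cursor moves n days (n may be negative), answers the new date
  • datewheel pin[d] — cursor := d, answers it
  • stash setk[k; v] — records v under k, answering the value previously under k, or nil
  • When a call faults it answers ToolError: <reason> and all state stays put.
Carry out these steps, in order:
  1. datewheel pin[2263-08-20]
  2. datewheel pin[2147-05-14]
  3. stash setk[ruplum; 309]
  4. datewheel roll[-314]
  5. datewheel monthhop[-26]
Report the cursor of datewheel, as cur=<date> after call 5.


# 1. datewheel pin(d→2263-08-20) => 2263-08-20
# 2. datewheel pin(d→2147-05-14) => 2147-05-14
# 3. stash setk(k→ruplum, v→309) => -430
# 4. datewheel roll(n→-314) => 2146-07-04
# 5. datewheel monthhop(n→-26) => 2144-05-04

Answer: cur=2144-05-04


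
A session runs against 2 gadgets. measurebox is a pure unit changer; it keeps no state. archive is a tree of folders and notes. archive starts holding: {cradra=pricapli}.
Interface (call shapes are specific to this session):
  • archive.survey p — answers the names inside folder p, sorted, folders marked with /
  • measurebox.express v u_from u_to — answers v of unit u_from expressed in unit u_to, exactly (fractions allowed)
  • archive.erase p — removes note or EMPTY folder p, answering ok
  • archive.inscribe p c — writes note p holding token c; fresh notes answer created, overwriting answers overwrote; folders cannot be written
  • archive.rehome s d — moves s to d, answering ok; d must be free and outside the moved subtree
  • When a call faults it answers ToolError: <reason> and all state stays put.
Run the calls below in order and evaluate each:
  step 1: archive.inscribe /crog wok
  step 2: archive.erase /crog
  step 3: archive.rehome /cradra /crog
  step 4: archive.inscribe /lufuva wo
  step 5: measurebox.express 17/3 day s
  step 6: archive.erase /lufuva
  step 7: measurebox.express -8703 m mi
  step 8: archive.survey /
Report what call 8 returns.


>> archive.inscribe(/crog, wok)
<< created
>> archive.erase(/crog)
<< ok
>> archive.rehome(/cradra, /crog)
<< ok
>> archive.inscribe(/lufuva, wo)
<< created
>> measurebox.express(17/3, day, s)
<< 489600
>> archive.erase(/lufuva)
<< ok
>> measurebox.express(-8703, m, mi)
<< -120875/22352
>> archive.survey(/)
<< [crog]

Answer: [crog]


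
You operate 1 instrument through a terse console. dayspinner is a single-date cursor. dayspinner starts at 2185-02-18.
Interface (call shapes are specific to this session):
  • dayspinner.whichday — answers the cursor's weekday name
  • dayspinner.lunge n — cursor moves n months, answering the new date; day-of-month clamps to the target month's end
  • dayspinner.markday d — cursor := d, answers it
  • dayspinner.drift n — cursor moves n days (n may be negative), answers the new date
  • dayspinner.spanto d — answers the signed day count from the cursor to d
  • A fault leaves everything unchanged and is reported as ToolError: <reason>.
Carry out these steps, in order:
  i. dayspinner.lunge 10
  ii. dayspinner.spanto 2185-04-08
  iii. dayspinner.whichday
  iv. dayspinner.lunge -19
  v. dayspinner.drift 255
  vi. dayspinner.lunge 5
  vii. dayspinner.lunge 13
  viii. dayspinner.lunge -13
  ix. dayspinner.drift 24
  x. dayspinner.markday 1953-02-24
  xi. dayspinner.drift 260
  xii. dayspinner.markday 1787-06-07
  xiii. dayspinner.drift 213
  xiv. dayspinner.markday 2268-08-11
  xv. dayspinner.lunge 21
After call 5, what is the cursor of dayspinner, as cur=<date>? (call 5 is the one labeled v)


Answer: cur=2185-01-28

Derivation:
> dayspinner.lunge 10
:: 2185-12-18
> dayspinner.spanto 2185-04-08
:: -254
> dayspinner.whichday
:: Sunday
> dayspinner.lunge -19
:: 2184-05-18
> dayspinner.drift 255
:: 2185-01-28
> dayspinner.lunge 5
:: 2185-06-28
> dayspinner.lunge 13
:: 2186-07-28
> dayspinner.lunge -13
:: 2185-06-28
> dayspinner.drift 24
:: 2185-07-22
> dayspinner.markday 1953-02-24
:: 1953-02-24
> dayspinner.drift 260
:: 1953-11-11
> dayspinner.markday 1787-06-07
:: 1787-06-07
> dayspinner.drift 213
:: 1788-01-06
> dayspinner.markday 2268-08-11
:: 2268-08-11
> dayspinner.lunge 21
:: 2270-05-11


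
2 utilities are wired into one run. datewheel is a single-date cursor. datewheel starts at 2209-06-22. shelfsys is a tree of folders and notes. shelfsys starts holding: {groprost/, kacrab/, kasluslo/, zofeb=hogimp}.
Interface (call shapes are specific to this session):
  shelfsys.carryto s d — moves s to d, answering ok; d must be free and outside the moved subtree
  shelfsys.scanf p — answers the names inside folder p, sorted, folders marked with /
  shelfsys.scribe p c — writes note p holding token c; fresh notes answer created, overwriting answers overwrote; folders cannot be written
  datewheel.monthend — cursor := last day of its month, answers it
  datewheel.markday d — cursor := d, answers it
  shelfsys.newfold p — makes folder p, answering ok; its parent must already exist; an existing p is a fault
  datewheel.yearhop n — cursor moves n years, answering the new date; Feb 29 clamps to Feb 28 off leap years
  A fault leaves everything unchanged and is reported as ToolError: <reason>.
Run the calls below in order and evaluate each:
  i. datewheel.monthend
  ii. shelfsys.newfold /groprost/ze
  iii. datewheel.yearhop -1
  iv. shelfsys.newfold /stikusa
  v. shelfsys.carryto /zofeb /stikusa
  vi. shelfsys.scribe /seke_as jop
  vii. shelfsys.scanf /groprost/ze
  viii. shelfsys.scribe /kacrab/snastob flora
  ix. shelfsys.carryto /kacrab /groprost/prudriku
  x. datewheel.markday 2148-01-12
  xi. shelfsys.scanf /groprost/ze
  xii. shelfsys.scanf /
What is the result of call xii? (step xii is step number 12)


! 1. monthend() : 2209-06-30
! 2. newfold(p=/groprost/ze) : ok
! 3. yearhop(n=-1) : 2208-06-30
! 4. newfold(p=/stikusa) : ok
! 5. carryto(s=/zofeb, d=/stikusa) : ToolError: exists
! 6. scribe(p=/seke_as, c=jop) : created
! 7. scanf(p=/groprost/ze) : []
! 8. scribe(p=/kacrab/snastob, c=flora) : created
! 9. carryto(s=/kacrab, d=/groprost/prudriku) : ok
! 10. markday(d=2148-01-12) : 2148-01-12
! 11. scanf(p=/groprost/ze) : []
! 12. scanf(p=/) : [groprost/, kasluslo/, seke_as, stikusa/, zofeb]

Answer: [groprost/, kasluslo/, seke_as, stikusa/, zofeb]


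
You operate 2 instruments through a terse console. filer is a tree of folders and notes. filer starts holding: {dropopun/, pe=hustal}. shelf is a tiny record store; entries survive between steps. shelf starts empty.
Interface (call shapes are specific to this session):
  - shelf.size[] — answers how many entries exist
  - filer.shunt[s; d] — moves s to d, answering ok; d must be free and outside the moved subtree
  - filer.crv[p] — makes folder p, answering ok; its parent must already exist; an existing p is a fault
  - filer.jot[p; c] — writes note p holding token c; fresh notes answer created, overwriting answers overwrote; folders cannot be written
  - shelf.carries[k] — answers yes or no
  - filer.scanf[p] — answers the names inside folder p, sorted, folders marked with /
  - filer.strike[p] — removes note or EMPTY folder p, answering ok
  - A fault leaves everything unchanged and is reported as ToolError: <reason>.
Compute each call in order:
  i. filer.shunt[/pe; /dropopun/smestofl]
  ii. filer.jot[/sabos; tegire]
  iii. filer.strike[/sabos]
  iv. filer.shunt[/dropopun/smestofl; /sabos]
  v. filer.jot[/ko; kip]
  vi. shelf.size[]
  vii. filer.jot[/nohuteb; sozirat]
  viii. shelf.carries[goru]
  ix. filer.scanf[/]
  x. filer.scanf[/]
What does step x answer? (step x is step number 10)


Answer: [dropopun/, ko, nohuteb, sabos]

Derivation:
> shunt s='/pe' d='/dropopun/smestofl'
[out] ok
> jot p='/sabos' c='tegire'
[out] created
> strike p='/sabos'
[out] ok
> shunt s='/dropopun/smestofl' d='/sabos'
[out] ok
> jot p='/ko' c='kip'
[out] created
> size
[out] 0
> jot p='/nohuteb' c='sozirat'
[out] created
> carries k='goru'
[out] no
> scanf p='/'
[out] [dropopun/, ko, nohuteb, sabos]
> scanf p='/'
[out] [dropopun/, ko, nohuteb, sabos]


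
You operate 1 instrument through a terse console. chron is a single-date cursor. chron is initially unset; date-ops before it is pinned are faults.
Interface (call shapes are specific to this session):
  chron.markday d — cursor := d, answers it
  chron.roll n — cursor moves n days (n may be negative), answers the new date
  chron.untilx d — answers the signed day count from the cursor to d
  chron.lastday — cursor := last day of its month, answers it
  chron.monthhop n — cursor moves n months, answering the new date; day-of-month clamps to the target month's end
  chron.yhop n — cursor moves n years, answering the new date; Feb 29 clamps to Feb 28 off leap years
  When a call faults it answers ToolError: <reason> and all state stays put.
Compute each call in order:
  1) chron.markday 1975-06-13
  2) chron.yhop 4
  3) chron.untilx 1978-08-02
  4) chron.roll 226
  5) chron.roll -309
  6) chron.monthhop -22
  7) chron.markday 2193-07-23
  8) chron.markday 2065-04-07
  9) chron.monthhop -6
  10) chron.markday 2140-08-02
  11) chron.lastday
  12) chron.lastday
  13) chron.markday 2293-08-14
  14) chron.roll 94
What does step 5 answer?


$ chron.markday d→1975-06-13
= 1975-06-13
$ chron.yhop n→4
= 1979-06-13
$ chron.untilx d→1978-08-02
= -315
$ chron.roll n→226
= 1980-01-25
$ chron.roll n→-309
= 1979-03-22
$ chron.monthhop n→-22
= 1977-05-22
$ chron.markday d→2193-07-23
= 2193-07-23
$ chron.markday d→2065-04-07
= 2065-04-07
$ chron.monthhop n→-6
= 2064-10-07
$ chron.markday d→2140-08-02
= 2140-08-02
$ chron.lastday
= 2140-08-31
$ chron.lastday
= 2140-08-31
$ chron.markday d→2293-08-14
= 2293-08-14
$ chron.roll n→94
= 2293-11-16

Answer: 1979-03-22


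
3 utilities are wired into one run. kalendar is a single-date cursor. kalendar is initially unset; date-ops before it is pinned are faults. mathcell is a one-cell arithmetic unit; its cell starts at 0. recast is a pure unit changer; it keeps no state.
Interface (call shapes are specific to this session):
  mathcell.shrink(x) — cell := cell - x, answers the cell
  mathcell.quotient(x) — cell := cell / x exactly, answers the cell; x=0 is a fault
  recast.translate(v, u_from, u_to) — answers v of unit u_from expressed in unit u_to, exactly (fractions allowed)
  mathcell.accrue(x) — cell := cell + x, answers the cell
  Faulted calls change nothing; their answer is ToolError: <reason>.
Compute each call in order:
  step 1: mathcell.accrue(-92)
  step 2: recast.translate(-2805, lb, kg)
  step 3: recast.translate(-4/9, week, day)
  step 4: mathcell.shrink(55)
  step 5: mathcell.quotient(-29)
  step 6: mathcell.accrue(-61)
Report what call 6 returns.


>>> mathcell.accrue x=-92
  -92
>>> recast.translate v=-2805 u_from=lb u_to=kg
  -25446531957/20000000
>>> recast.translate v=-4/9 u_from=week u_to=day
  -28/9
>>> mathcell.shrink x=55
  -147
>>> mathcell.quotient x=-29
  147/29
>>> mathcell.accrue x=-61
  -1622/29

Answer: -1622/29


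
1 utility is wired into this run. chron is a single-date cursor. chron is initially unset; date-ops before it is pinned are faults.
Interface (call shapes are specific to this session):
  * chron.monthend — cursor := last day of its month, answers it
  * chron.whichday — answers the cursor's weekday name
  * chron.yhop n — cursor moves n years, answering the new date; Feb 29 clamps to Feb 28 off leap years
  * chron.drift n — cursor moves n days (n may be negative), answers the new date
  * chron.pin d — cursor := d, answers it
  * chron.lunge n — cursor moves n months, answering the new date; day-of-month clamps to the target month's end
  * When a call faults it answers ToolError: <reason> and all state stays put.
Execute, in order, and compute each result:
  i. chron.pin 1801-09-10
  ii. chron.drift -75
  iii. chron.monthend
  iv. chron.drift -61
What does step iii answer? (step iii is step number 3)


-> chron.pin(d→1801-09-10)
<- 1801-09-10
-> chron.drift(n→-75)
<- 1801-06-27
-> chron.monthend()
<- 1801-06-30
-> chron.drift(n→-61)
<- 1801-04-30

Answer: 1801-06-30


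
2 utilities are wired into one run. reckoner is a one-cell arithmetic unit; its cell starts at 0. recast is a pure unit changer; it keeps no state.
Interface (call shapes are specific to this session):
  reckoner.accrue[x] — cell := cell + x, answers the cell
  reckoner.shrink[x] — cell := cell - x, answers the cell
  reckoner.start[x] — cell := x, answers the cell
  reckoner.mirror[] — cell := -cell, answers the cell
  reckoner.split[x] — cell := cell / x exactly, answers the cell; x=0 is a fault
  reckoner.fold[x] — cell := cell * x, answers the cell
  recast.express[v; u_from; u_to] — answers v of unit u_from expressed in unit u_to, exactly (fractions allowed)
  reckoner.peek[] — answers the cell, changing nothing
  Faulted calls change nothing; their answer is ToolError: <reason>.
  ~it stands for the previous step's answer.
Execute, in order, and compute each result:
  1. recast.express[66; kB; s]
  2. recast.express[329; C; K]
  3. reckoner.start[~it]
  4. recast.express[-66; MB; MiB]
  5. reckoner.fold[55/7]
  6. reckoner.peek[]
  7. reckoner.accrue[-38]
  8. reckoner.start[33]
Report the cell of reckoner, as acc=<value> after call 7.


Answer: acc=131409/28

Derivation:
·→ recast.express(66, kB, s)
·← ToolError: incompatible units
·→ recast.express(329, C, K)
·← 12043/20
·→ reckoner.start(~it)
·← 12043/20
·→ recast.express(-66, MB, MiB)
·← -515625/8192
·→ reckoner.fold(55/7)
·← 132473/28
·→ reckoner.peek()
·← 132473/28
·→ reckoner.accrue(-38)
·← 131409/28
·→ reckoner.start(33)
·← 33


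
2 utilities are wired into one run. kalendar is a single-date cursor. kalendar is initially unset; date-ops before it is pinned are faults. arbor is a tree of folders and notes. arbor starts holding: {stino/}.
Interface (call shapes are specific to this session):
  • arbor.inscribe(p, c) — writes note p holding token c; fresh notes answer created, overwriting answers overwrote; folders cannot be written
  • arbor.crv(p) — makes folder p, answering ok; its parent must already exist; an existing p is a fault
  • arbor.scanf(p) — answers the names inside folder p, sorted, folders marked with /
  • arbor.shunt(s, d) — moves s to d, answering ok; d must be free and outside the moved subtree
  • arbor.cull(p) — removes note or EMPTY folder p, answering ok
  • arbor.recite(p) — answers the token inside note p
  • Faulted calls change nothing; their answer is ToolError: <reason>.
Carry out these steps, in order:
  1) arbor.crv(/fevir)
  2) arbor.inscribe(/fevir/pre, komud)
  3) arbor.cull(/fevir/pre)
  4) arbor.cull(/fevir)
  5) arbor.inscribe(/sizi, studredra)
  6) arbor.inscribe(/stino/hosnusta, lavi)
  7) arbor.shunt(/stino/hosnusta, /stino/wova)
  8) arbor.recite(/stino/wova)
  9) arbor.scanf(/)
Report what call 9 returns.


# 1. arbor.crv(p=/fevir) : ok
# 2. arbor.inscribe(p=/fevir/pre, c=komud) : created
# 3. arbor.cull(p=/fevir/pre) : ok
# 4. arbor.cull(p=/fevir) : ok
# 5. arbor.inscribe(p=/sizi, c=studredra) : created
# 6. arbor.inscribe(p=/stino/hosnusta, c=lavi) : created
# 7. arbor.shunt(s=/stino/hosnusta, d=/stino/wova) : ok
# 8. arbor.recite(p=/stino/wova) : lavi
# 9. arbor.scanf(p=/) : [sizi, stino/]

Answer: [sizi, stino/]


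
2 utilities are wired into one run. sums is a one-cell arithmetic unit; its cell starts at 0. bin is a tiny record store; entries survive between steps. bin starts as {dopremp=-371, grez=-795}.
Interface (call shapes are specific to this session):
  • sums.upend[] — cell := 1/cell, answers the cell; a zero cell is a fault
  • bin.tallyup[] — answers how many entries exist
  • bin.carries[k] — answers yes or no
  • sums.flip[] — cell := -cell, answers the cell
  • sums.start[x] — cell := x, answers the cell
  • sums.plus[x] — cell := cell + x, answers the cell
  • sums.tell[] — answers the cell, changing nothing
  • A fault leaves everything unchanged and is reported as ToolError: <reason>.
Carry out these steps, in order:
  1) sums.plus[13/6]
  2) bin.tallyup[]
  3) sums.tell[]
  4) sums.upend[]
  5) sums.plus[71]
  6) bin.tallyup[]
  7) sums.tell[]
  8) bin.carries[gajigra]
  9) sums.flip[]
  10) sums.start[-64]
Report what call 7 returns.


-> sums.plus(x→13/6)
<- 13/6
-> bin.tallyup()
<- 2
-> sums.tell()
<- 13/6
-> sums.upend()
<- 6/13
-> sums.plus(x→71)
<- 929/13
-> bin.tallyup()
<- 2
-> sums.tell()
<- 929/13
-> bin.carries(k→gajigra)
<- no
-> sums.flip()
<- -929/13
-> sums.start(x→-64)
<- -64

Answer: 929/13


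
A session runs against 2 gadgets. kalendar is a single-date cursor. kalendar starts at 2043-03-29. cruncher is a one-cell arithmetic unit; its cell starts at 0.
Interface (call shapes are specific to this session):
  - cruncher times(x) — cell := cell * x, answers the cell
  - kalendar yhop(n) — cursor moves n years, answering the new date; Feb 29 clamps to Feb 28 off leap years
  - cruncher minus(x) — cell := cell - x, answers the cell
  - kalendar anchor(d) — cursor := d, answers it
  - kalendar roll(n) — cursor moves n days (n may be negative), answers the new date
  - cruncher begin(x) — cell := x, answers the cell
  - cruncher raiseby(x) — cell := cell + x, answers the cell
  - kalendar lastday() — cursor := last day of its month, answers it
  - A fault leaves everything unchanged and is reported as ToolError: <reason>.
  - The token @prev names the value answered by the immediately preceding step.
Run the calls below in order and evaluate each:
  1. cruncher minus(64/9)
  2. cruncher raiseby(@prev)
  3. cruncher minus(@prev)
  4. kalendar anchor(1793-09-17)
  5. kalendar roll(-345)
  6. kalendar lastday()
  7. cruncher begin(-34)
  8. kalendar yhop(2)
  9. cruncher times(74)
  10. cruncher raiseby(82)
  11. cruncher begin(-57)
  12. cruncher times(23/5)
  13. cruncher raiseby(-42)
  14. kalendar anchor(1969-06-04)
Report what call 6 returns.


Answer: 1792-10-31

Derivation:
$ cruncher minus 64/9
  -64/9
$ cruncher raiseby @prev
  -128/9
$ cruncher minus @prev
  0
$ kalendar anchor 1793-09-17
  1793-09-17
$ kalendar roll -345
  1792-10-07
$ kalendar lastday
  1792-10-31
$ cruncher begin -34
  -34
$ kalendar yhop 2
  1794-10-31
$ cruncher times 74
  -2516
$ cruncher raiseby 82
  -2434
$ cruncher begin -57
  -57
$ cruncher times 23/5
  -1311/5
$ cruncher raiseby -42
  -1521/5
$ kalendar anchor 1969-06-04
  1969-06-04


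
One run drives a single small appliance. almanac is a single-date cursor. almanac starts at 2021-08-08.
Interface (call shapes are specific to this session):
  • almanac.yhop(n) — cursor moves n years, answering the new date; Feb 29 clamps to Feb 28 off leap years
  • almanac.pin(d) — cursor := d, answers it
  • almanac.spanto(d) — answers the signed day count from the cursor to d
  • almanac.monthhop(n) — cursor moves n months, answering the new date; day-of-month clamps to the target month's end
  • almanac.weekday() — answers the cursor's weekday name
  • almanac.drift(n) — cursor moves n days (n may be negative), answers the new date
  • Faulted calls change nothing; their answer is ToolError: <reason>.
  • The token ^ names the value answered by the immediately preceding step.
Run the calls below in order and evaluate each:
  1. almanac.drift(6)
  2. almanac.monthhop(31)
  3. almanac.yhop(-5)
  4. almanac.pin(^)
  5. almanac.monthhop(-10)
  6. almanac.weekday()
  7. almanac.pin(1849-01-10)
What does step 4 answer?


·→ drift(n=6)
·← 2021-08-14
·→ monthhop(n=31)
·← 2024-03-14
·→ yhop(n=-5)
·← 2019-03-14
·→ pin(d=^)
·← 2019-03-14
·→ monthhop(n=-10)
·← 2018-05-14
·→ weekday()
·← Monday
·→ pin(d=1849-01-10)
·← 1849-01-10

Answer: 2019-03-14


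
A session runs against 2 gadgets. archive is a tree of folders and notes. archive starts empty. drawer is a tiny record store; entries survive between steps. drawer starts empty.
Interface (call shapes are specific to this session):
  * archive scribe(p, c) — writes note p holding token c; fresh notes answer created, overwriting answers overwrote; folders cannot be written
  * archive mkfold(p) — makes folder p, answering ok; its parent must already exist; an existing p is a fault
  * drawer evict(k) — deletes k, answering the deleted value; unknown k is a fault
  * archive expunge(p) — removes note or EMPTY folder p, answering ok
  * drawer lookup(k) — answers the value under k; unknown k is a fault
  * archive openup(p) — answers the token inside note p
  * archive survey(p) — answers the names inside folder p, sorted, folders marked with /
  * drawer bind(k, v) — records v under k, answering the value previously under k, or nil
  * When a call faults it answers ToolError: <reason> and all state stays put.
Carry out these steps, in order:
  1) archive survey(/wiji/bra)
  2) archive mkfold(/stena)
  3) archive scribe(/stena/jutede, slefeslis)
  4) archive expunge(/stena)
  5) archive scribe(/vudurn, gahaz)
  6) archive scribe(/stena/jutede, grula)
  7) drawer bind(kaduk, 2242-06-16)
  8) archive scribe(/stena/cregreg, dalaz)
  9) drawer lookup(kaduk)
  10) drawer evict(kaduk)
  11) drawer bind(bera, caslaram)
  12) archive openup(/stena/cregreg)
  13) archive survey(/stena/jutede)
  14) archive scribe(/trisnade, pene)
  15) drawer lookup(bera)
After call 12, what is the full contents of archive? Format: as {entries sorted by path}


Answer: {stena/, stena/cregreg=dalaz, stena/jutede=grula, vudurn=gahaz}

Derivation:
[in] archive survey /wiji/bra
:: ToolError: not found
[in] archive mkfold /stena
:: ok
[in] archive scribe /stena/jutede slefeslis
:: created
[in] archive expunge /stena
:: ToolError: not empty
[in] archive scribe /vudurn gahaz
:: created
[in] archive scribe /stena/jutede grula
:: overwrote
[in] drawer bind kaduk 2242-06-16
:: nil
[in] archive scribe /stena/cregreg dalaz
:: created
[in] drawer lookup kaduk
:: 2242-06-16
[in] drawer evict kaduk
:: 2242-06-16
[in] drawer bind bera caslaram
:: nil
[in] archive openup /stena/cregreg
:: dalaz
[in] archive survey /stena/jutede
:: ToolError: not a directory
[in] archive scribe /trisnade pene
:: created
[in] drawer lookup bera
:: caslaram


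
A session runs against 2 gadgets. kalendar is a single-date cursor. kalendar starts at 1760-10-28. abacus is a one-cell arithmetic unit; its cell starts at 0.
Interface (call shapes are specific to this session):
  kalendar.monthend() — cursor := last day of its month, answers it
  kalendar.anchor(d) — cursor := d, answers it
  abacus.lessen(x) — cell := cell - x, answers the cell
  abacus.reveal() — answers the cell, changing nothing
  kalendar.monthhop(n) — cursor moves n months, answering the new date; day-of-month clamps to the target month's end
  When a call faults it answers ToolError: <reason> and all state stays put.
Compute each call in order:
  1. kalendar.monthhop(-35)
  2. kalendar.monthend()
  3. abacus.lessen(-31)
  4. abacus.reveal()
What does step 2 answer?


Answer: 1757-11-30

Derivation:
-- kalendar.monthhop(n→-35) => 1757-11-28
-- kalendar.monthend() => 1757-11-30
-- abacus.lessen(x→-31) => 31
-- abacus.reveal() => 31


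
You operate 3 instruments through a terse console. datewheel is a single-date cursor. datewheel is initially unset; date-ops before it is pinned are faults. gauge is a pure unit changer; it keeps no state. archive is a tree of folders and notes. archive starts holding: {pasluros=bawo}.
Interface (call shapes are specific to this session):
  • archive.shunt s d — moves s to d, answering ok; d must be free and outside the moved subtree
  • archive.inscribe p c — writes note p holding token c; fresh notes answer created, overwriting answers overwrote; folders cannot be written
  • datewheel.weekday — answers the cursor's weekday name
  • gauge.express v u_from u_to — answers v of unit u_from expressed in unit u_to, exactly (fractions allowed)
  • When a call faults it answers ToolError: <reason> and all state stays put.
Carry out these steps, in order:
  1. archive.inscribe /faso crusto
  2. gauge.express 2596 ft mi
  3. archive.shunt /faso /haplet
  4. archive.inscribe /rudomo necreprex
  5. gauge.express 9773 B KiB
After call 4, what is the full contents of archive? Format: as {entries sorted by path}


I try archive.inscribe(p=/faso, c=crusto), — result: created.
Next I call gauge.express(v=2596, u_from=ft, u_to=mi), which returns 59/120.
I use archive.shunt(s=/faso, d=/haplet), and observe ok.
I use archive.inscribe(p=/rudomo, c=necreprex), which returns created.
Next I call gauge.express(v=9773, u_from=B, u_to=KiB), which returns 9773/1024.

Answer: {haplet=crusto, pasluros=bawo, rudomo=necreprex}


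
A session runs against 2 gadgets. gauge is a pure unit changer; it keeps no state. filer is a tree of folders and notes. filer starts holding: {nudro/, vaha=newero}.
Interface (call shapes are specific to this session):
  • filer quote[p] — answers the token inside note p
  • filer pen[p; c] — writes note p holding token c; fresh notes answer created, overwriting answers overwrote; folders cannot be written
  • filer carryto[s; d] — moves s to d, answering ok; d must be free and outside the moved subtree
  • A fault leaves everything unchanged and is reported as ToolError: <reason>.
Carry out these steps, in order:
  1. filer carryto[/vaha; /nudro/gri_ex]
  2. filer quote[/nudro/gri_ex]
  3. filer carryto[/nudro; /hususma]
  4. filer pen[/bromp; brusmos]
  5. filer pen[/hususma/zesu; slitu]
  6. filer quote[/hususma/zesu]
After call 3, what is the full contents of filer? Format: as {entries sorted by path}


Answer: {hususma/, hususma/gri_ex=newero}

Derivation:
==> filer carryto(s→/vaha, d→/nudro/gri_ex)
<== ok
==> filer quote(p→/nudro/gri_ex)
<== newero
==> filer carryto(s→/nudro, d→/hususma)
<== ok
==> filer pen(p→/bromp, c→brusmos)
<== created
==> filer pen(p→/hususma/zesu, c→slitu)
<== created
==> filer quote(p→/hususma/zesu)
<== slitu


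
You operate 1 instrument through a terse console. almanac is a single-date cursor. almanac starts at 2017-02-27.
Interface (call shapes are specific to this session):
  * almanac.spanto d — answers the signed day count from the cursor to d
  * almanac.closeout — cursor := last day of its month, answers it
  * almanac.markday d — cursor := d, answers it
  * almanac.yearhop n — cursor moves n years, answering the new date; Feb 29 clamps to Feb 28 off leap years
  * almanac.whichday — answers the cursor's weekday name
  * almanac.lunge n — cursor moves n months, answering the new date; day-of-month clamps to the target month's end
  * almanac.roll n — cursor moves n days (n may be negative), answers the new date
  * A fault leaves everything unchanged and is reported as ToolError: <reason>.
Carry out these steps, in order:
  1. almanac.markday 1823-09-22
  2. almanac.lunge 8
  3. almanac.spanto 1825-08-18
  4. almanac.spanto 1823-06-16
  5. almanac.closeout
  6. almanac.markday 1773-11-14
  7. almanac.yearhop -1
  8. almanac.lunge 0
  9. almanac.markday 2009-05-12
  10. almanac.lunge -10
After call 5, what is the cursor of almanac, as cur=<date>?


Answer: cur=1824-05-31

Derivation:
% almanac.markday 1823-09-22
[out] 1823-09-22
% almanac.lunge 8
[out] 1824-05-22
% almanac.spanto 1825-08-18
[out] 453
% almanac.spanto 1823-06-16
[out] -341
% almanac.closeout
[out] 1824-05-31
% almanac.markday 1773-11-14
[out] 1773-11-14
% almanac.yearhop -1
[out] 1772-11-14
% almanac.lunge 0
[out] 1772-11-14
% almanac.markday 2009-05-12
[out] 2009-05-12
% almanac.lunge -10
[out] 2008-07-12


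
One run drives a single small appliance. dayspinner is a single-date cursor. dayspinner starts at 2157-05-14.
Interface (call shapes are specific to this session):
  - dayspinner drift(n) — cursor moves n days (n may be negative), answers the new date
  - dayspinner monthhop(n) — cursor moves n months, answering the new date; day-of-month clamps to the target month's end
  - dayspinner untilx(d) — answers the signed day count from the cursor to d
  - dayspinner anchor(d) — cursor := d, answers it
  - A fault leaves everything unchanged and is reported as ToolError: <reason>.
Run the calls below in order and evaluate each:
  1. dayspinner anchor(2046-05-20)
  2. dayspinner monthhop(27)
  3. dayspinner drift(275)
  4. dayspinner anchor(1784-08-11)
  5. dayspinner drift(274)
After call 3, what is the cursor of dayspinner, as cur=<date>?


-- dayspinner anchor(d→2046-05-20) ~> 2046-05-20
-- dayspinner monthhop(n→27) ~> 2048-08-20
-- dayspinner drift(n→275) ~> 2049-05-22
-- dayspinner anchor(d→1784-08-11) ~> 1784-08-11
-- dayspinner drift(n→274) ~> 1785-05-12

Answer: cur=2049-05-22


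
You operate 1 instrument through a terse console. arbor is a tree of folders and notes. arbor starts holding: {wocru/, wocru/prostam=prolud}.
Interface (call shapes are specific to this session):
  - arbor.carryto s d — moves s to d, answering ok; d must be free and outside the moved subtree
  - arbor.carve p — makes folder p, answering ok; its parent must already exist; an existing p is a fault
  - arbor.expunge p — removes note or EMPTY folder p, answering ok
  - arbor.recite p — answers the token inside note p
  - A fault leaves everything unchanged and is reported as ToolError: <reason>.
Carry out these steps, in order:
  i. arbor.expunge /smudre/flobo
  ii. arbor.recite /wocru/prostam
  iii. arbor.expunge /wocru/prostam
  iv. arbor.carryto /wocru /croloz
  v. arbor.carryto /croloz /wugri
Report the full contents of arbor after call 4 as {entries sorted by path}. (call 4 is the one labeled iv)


Answer: {croloz/}

Derivation:
→ arbor.expunge(p='/smudre/flobo')
← ToolError: not found
→ arbor.recite(p='/wocru/prostam')
← prolud
→ arbor.expunge(p='/wocru/prostam')
← ok
→ arbor.carryto(s='/wocru', d='/croloz')
← ok
→ arbor.carryto(s='/croloz', d='/wugri')
← ok


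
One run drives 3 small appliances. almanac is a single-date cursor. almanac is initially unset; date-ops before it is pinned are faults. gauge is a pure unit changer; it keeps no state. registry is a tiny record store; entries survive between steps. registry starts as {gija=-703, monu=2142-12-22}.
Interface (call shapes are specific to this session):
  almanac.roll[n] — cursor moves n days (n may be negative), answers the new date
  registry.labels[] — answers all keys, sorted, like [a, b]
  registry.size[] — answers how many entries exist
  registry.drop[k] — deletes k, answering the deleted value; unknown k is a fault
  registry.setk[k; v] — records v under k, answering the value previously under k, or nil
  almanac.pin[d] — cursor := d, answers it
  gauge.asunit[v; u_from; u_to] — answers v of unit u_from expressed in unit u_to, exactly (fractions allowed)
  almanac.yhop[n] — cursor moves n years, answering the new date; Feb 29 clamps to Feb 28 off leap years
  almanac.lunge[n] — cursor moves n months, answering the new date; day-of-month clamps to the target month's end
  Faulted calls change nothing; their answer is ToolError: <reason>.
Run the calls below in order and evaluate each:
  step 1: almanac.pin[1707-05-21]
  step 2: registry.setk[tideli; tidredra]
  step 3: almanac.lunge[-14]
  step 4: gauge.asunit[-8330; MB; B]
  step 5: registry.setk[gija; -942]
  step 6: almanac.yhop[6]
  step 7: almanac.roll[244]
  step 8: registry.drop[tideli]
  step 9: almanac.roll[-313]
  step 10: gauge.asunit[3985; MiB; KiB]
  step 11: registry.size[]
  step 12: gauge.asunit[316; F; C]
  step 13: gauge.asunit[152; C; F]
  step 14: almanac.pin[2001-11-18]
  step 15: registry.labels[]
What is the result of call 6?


Answer: 1712-03-21

Derivation:
→ pin(d=1707-05-21)
← 1707-05-21
→ setk(k=tideli, v=tidredra)
← nil
→ lunge(n=-14)
← 1706-03-21
→ asunit(v=-8330, u_from=MB, u_to=B)
← -8330000000
→ setk(k=gija, v=-942)
← -703
→ yhop(n=6)
← 1712-03-21
→ roll(n=244)
← 1712-11-20
→ drop(k=tideli)
← tidredra
→ roll(n=-313)
← 1712-01-12
→ asunit(v=3985, u_from=MiB, u_to=KiB)
← 4080640
→ size()
← 2
→ asunit(v=316, u_from=F, u_to=C)
← 1420/9
→ asunit(v=152, u_from=C, u_to=F)
← 1528/5
→ pin(d=2001-11-18)
← 2001-11-18
→ labels()
← [gija, monu]


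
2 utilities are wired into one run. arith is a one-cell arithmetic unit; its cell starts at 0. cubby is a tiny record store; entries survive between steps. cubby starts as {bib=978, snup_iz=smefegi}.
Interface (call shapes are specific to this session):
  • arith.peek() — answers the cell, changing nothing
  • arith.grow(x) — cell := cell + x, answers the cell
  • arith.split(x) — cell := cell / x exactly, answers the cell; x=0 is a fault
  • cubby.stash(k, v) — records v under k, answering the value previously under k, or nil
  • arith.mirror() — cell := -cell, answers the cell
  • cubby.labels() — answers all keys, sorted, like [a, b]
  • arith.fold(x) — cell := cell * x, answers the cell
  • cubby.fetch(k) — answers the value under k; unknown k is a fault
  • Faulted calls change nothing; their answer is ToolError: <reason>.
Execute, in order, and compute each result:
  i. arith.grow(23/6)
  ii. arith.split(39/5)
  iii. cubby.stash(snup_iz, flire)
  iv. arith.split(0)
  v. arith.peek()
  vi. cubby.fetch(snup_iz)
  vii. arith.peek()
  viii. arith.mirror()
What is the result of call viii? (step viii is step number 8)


Answer: -115/234

Derivation:
! arith.grow(x=23/6) -> 23/6
! arith.split(x=39/5) -> 115/234
! cubby.stash(k=snup_iz, v=flire) -> smefegi
! arith.split(x=0) -> ToolError: division by zero
! arith.peek() -> 115/234
! cubby.fetch(k=snup_iz) -> flire
! arith.peek() -> 115/234
! arith.mirror() -> -115/234


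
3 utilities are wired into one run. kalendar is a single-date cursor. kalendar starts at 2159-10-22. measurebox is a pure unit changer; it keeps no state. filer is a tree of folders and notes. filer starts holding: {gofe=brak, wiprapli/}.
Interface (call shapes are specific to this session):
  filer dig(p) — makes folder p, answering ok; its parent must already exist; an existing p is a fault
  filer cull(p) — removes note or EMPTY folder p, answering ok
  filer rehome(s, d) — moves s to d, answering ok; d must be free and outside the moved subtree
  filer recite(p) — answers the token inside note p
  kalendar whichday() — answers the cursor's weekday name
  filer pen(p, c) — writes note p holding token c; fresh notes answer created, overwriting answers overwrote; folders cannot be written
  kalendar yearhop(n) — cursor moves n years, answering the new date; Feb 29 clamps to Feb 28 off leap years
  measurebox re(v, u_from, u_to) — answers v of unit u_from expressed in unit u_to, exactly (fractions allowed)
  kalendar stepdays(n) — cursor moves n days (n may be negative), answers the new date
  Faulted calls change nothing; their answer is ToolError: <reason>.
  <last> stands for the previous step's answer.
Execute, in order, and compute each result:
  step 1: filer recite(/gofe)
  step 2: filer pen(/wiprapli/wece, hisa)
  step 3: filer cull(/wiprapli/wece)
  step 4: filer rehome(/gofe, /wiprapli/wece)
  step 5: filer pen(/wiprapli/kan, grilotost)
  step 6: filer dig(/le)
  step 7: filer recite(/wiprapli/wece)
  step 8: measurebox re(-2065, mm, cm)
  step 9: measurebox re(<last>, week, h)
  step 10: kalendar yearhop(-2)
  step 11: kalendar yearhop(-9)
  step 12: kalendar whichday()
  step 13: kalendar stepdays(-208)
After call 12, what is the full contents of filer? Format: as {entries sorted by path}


Answer: {le/, wiprapli/, wiprapli/kan=grilotost, wiprapli/wece=brak}

Derivation:
-> filer recite(p→/gofe)
<- brak
-> filer pen(p→/wiprapli/wece, c→hisa)
<- created
-> filer cull(p→/wiprapli/wece)
<- ok
-> filer rehome(s→/gofe, d→/wiprapli/wece)
<- ok
-> filer pen(p→/wiprapli/kan, c→grilotost)
<- created
-> filer dig(p→/le)
<- ok
-> filer recite(p→/wiprapli/wece)
<- brak
-> measurebox re(v→-2065, u_from→mm, u_to→cm)
<- -413/2
-> measurebox re(v→<last>, u_from→week, u_to→h)
<- -34692
-> kalendar yearhop(n→-2)
<- 2157-10-22
-> kalendar yearhop(n→-9)
<- 2148-10-22
-> kalendar whichday()
<- Tuesday
-> kalendar stepdays(n→-208)
<- 2148-03-28


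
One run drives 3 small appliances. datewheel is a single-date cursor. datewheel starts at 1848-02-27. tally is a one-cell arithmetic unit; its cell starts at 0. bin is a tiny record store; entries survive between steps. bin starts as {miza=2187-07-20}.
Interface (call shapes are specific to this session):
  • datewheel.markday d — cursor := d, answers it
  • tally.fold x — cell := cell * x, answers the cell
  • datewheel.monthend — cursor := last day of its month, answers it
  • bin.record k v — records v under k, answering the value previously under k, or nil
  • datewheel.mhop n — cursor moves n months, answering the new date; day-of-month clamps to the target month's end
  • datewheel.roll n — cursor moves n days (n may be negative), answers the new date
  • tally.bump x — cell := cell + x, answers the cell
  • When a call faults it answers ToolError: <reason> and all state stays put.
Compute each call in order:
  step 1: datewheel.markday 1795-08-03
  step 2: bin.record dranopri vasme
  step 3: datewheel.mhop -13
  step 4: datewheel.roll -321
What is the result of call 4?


Answer: 1793-08-16

Derivation:
Act: datewheel.markday[d: 1795-08-03]
Obs: 1795-08-03
Act: bin.record[k: dranopri; v: vasme]
Obs: nil
Act: datewheel.mhop[n: -13]
Obs: 1794-07-03
Act: datewheel.roll[n: -321]
Obs: 1793-08-16
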